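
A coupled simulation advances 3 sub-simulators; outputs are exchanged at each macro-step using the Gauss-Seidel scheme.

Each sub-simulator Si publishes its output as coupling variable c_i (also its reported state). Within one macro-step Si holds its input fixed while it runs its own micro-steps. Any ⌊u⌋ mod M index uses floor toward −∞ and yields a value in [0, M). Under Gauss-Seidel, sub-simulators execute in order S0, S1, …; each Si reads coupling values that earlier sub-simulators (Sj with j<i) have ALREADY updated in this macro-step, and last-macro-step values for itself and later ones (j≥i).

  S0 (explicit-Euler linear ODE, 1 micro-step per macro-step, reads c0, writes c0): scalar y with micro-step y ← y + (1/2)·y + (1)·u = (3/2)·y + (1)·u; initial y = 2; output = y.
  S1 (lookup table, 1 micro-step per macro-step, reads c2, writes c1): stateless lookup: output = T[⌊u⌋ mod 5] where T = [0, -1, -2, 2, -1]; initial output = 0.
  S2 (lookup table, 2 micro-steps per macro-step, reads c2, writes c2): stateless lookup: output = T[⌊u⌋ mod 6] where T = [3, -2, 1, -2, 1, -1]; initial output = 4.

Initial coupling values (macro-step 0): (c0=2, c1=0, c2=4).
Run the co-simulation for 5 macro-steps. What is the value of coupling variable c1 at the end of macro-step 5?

c1 at macro-step 5 = 2

macro 1: S0 reads c0=2 → after 1×micro: 5; S1 reads c2=4 → after 1×micro: -1; S2 reads c2=4 → after 2×micro: 1 ⇒ (c0=5, c1=-1, c2=1)
macro 2: S0 reads c0=5 → after 1×micro: 25/2; S1 reads c2=1 → after 1×micro: -1; S2 reads c2=1 → after 2×micro: -2 ⇒ (c0=25/2, c1=-1, c2=-2)
macro 3: S0 reads c0=25/2 → after 1×micro: 125/4; S1 reads c2=-2 → after 1×micro: 2; S2 reads c2=-2 → after 2×micro: 1 ⇒ (c0=125/4, c1=2, c2=1)
macro 4: S0 reads c0=125/4 → after 1×micro: 625/8; S1 reads c2=1 → after 1×micro: -1; S2 reads c2=1 → after 2×micro: -2 ⇒ (c0=625/8, c1=-1, c2=-2)
macro 5: S0 reads c0=625/8 → after 1×micro: 3125/16; S1 reads c2=-2 → after 1×micro: 2; S2 reads c2=-2 → after 2×micro: 1 ⇒ (c0=3125/16, c1=2, c2=1)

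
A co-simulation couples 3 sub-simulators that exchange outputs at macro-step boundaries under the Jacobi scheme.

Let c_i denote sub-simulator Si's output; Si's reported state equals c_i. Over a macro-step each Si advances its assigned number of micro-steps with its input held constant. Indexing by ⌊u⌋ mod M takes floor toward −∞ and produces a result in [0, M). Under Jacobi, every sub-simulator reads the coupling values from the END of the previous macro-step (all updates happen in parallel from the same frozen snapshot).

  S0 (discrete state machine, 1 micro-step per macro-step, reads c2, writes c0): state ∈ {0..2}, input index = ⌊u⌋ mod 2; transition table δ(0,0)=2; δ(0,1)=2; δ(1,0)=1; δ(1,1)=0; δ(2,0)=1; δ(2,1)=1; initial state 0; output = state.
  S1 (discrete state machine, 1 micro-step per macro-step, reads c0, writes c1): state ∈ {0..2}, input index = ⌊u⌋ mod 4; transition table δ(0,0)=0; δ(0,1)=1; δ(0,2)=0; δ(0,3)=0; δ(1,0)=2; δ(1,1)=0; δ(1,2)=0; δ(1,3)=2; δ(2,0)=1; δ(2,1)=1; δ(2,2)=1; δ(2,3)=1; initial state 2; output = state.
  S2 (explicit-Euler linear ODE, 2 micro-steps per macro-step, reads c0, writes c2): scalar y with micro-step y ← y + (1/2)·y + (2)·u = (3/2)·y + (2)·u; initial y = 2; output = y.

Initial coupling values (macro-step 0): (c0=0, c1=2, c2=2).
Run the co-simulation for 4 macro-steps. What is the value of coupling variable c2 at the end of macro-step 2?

macro 1: S0 reads c2=2 → after 1×micro: 2; S1 reads c0=0 → after 1×micro: 1; S2 reads c0=0 → after 2×micro: 9/2 ⇒ (c0=2, c1=1, c2=9/2)
macro 2: S0 reads c2=9/2 → after 1×micro: 1; S1 reads c0=2 → after 1×micro: 0; S2 reads c0=2 → after 2×micro: 161/8 ⇒ (c0=1, c1=0, c2=161/8)
macro 3: S0 reads c2=161/8 → after 1×micro: 1; S1 reads c0=1 → after 1×micro: 1; S2 reads c0=1 → after 2×micro: 1609/32 ⇒ (c0=1, c1=1, c2=1609/32)
macro 4: S0 reads c2=1609/32 → after 1×micro: 1; S1 reads c0=1 → after 1×micro: 0; S2 reads c0=1 → after 2×micro: 15121/128 ⇒ (c0=1, c1=0, c2=15121/128)

c2 at macro-step 2 = 161/8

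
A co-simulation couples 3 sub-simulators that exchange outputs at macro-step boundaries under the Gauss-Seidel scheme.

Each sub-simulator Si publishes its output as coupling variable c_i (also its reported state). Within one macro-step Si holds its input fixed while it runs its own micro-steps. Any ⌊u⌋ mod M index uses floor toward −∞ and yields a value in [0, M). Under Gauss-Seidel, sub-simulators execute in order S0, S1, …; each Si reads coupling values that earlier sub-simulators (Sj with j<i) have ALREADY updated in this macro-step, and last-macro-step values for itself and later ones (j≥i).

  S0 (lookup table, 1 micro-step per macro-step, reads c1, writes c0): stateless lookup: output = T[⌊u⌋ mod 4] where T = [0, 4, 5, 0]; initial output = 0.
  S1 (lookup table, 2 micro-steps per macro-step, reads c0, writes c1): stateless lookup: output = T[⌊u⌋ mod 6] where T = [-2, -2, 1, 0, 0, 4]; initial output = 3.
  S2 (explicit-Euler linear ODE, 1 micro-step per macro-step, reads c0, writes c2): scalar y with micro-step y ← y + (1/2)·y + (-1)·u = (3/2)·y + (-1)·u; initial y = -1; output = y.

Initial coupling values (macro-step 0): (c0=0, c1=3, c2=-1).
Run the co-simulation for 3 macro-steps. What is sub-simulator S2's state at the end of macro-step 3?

macro 1: S0 reads c1=3 → after 1×micro: 0; S1 reads c0=0 → after 2×micro: -2; S2 reads c0=0 → after 1×micro: -3/2 ⇒ (c0=0, c1=-2, c2=-3/2)
macro 2: S0 reads c1=-2 → after 1×micro: 5; S1 reads c0=5 → after 2×micro: 4; S2 reads c0=5 → after 1×micro: -29/4 ⇒ (c0=5, c1=4, c2=-29/4)
macro 3: S0 reads c1=4 → after 1×micro: 0; S1 reads c0=0 → after 2×micro: -2; S2 reads c0=0 → after 1×micro: -87/8 ⇒ (c0=0, c1=-2, c2=-87/8)

S2 state at macro-step 3 = -87/8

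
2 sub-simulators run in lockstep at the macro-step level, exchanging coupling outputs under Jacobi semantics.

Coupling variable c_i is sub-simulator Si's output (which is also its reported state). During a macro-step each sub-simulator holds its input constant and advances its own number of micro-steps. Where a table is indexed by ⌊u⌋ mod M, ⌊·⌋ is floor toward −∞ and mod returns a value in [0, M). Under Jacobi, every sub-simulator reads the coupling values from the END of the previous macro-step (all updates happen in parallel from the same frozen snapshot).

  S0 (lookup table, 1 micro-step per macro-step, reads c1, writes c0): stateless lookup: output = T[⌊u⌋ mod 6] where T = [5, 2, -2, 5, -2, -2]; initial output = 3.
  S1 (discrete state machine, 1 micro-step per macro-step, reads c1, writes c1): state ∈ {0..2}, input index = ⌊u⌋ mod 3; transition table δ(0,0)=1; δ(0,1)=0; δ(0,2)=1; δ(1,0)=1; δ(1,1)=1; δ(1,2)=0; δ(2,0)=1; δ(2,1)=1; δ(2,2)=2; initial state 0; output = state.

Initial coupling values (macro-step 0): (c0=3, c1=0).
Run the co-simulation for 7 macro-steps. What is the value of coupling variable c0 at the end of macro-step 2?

c0 at macro-step 2 = 2

macro 1: S0 reads c1=0 → after 1×micro: 5; S1 reads c1=0 → after 1×micro: 1 ⇒ (c0=5, c1=1)
macro 2: S0 reads c1=1 → after 1×micro: 2; S1 reads c1=1 → after 1×micro: 1 ⇒ (c0=2, c1=1)
macro 3: S0 reads c1=1 → after 1×micro: 2; S1 reads c1=1 → after 1×micro: 1 ⇒ (c0=2, c1=1)
macro 4: S0 reads c1=1 → after 1×micro: 2; S1 reads c1=1 → after 1×micro: 1 ⇒ (c0=2, c1=1)
macro 5: S0 reads c1=1 → after 1×micro: 2; S1 reads c1=1 → after 1×micro: 1 ⇒ (c0=2, c1=1)
macro 6: S0 reads c1=1 → after 1×micro: 2; S1 reads c1=1 → after 1×micro: 1 ⇒ (c0=2, c1=1)
macro 7: S0 reads c1=1 → after 1×micro: 2; S1 reads c1=1 → after 1×micro: 1 ⇒ (c0=2, c1=1)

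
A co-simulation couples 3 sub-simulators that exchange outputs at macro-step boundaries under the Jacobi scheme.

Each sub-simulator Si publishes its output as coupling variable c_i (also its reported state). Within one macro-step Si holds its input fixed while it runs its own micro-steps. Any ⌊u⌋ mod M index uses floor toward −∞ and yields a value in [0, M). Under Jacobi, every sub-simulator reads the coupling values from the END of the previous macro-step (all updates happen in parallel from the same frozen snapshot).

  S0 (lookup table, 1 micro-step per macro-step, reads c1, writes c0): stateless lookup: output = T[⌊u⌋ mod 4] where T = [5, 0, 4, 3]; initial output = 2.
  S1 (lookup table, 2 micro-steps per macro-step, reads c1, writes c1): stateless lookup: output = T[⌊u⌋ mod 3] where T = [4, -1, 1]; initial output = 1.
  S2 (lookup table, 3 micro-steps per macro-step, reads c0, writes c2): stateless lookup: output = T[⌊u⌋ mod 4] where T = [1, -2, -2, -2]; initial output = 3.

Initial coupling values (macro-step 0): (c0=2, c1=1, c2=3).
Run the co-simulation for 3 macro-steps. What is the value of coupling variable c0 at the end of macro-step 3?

c0 at macro-step 3 = 0

macro 1: S0 reads c1=1 → after 1×micro: 0; S1 reads c1=1 → after 2×micro: -1; S2 reads c0=2 → after 3×micro: -2 ⇒ (c0=0, c1=-1, c2=-2)
macro 2: S0 reads c1=-1 → after 1×micro: 3; S1 reads c1=-1 → after 2×micro: 1; S2 reads c0=0 → after 3×micro: 1 ⇒ (c0=3, c1=1, c2=1)
macro 3: S0 reads c1=1 → after 1×micro: 0; S1 reads c1=1 → after 2×micro: -1; S2 reads c0=3 → after 3×micro: -2 ⇒ (c0=0, c1=-1, c2=-2)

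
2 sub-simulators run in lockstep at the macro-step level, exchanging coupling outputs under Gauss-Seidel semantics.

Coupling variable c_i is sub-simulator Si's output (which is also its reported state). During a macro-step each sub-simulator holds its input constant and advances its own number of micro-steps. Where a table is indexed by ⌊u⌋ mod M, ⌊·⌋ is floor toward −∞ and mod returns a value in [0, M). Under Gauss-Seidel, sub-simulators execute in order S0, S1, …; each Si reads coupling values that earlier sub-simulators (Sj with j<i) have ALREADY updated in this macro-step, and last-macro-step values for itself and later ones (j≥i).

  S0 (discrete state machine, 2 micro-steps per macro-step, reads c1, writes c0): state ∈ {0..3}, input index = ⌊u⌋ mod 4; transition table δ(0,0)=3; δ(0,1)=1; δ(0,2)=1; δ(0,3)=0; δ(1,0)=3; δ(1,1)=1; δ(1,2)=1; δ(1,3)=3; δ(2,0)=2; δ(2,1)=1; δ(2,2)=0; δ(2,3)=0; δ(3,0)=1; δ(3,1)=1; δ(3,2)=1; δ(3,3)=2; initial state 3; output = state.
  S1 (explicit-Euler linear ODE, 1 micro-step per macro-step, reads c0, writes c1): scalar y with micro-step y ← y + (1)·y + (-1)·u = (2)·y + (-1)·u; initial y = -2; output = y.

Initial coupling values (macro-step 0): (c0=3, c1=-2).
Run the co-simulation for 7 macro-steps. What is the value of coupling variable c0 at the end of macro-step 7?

macro 1: S0 reads c1=-2 → after 2×micro: 1; S1 reads c0=1 → after 1×micro: -5 ⇒ (c0=1, c1=-5)
macro 2: S0 reads c1=-5 → after 2×micro: 2; S1 reads c0=2 → after 1×micro: -12 ⇒ (c0=2, c1=-12)
macro 3: S0 reads c1=-12 → after 2×micro: 2; S1 reads c0=2 → after 1×micro: -26 ⇒ (c0=2, c1=-26)
macro 4: S0 reads c1=-26 → after 2×micro: 1; S1 reads c0=1 → after 1×micro: -53 ⇒ (c0=1, c1=-53)
macro 5: S0 reads c1=-53 → after 2×micro: 2; S1 reads c0=2 → after 1×micro: -108 ⇒ (c0=2, c1=-108)
macro 6: S0 reads c1=-108 → after 2×micro: 2; S1 reads c0=2 → after 1×micro: -218 ⇒ (c0=2, c1=-218)
macro 7: S0 reads c1=-218 → after 2×micro: 1; S1 reads c0=1 → after 1×micro: -437 ⇒ (c0=1, c1=-437)

c0 at macro-step 7 = 1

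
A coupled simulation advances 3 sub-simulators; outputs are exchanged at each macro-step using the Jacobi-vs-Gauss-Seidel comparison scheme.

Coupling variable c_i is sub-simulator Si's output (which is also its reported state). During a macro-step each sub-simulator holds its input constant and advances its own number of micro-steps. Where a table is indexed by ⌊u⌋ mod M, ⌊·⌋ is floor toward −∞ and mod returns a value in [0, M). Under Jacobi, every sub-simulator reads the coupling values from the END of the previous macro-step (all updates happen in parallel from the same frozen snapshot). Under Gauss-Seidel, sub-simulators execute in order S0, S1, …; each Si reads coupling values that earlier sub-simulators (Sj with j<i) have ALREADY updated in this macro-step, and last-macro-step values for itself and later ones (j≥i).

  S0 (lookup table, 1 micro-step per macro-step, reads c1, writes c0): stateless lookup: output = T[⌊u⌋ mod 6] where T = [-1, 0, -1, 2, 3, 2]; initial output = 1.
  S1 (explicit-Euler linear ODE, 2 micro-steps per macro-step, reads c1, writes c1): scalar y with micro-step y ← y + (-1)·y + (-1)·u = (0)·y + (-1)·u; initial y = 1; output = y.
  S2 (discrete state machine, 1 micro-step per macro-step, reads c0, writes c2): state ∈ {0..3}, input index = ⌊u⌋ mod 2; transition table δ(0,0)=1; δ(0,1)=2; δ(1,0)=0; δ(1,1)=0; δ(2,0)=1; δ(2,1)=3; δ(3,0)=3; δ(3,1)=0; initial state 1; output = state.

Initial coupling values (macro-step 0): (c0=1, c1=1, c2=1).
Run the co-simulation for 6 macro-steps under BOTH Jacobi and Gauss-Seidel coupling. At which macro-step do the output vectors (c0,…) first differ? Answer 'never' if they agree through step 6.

[Jacobi] macro 1: S0 reads c1=1 → after 1×micro: 0; S1 reads c1=1 → after 2×micro: -1; S2 reads c0=1 → after 1×micro: 0 ⇒ (c0=0, c1=-1, c2=0)
[Jacobi] macro 2: S0 reads c1=-1 → after 1×micro: 2; S1 reads c1=-1 → after 2×micro: 1; S2 reads c0=0 → after 1×micro: 1 ⇒ (c0=2, c1=1, c2=1)
[Jacobi] macro 3: S0 reads c1=1 → after 1×micro: 0; S1 reads c1=1 → after 2×micro: -1; S2 reads c0=2 → after 1×micro: 0 ⇒ (c0=0, c1=-1, c2=0)
[Jacobi] macro 4: S0 reads c1=-1 → after 1×micro: 2; S1 reads c1=-1 → after 2×micro: 1; S2 reads c0=0 → after 1×micro: 1 ⇒ (c0=2, c1=1, c2=1)
[Jacobi] macro 5: S0 reads c1=1 → after 1×micro: 0; S1 reads c1=1 → after 2×micro: -1; S2 reads c0=2 → after 1×micro: 0 ⇒ (c0=0, c1=-1, c2=0)
[Jacobi] macro 6: S0 reads c1=-1 → after 1×micro: 2; S1 reads c1=-1 → after 2×micro: 1; S2 reads c0=0 → after 1×micro: 1 ⇒ (c0=2, c1=1, c2=1)
[Gauss-Seidel] macro 1: S0 reads c1=1 → after 1×micro: 0; S1 reads c1=1 → after 2×micro: -1; S2 reads c0=0 → after 1×micro: 0 ⇒ (c0=0, c1=-1, c2=0)
[Gauss-Seidel] macro 2: S0 reads c1=-1 → after 1×micro: 2; S1 reads c1=-1 → after 2×micro: 1; S2 reads c0=2 → after 1×micro: 1 ⇒ (c0=2, c1=1, c2=1)
[Gauss-Seidel] macro 3: S0 reads c1=1 → after 1×micro: 0; S1 reads c1=1 → after 2×micro: -1; S2 reads c0=0 → after 1×micro: 0 ⇒ (c0=0, c1=-1, c2=0)
[Gauss-Seidel] macro 4: S0 reads c1=-1 → after 1×micro: 2; S1 reads c1=-1 → after 2×micro: 1; S2 reads c0=2 → after 1×micro: 1 ⇒ (c0=2, c1=1, c2=1)
[Gauss-Seidel] macro 5: S0 reads c1=1 → after 1×micro: 0; S1 reads c1=1 → after 2×micro: -1; S2 reads c0=0 → after 1×micro: 0 ⇒ (c0=0, c1=-1, c2=0)
[Gauss-Seidel] macro 6: S0 reads c1=-1 → after 1×micro: 2; S1 reads c1=-1 → after 2×micro: 1; S2 reads c0=2 → after 1×micro: 1 ⇒ (c0=2, c1=1, c2=1)

first divergence at macro-step: never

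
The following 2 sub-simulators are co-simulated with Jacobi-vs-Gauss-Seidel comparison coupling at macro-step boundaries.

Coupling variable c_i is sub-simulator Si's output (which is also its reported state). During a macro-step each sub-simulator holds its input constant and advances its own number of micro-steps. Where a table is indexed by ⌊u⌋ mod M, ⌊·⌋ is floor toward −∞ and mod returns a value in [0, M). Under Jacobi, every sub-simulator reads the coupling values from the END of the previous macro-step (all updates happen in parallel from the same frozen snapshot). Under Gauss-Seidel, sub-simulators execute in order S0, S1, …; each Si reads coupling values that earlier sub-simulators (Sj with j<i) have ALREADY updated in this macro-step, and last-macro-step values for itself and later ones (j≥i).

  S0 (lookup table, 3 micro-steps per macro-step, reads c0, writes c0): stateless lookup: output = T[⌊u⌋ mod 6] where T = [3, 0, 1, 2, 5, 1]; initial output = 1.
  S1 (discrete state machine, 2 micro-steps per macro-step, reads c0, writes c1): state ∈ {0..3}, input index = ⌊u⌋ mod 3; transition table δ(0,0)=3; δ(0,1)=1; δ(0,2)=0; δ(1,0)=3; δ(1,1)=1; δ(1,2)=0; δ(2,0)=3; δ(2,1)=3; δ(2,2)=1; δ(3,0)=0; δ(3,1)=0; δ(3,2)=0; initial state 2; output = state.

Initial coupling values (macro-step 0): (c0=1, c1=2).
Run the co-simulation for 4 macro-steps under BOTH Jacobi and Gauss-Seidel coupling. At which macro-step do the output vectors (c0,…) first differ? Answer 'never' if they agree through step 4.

[Jacobi] macro 1: S0 reads c0=1 → after 3×micro: 0; S1 reads c0=1 → after 2×micro: 0 ⇒ (c0=0, c1=0)
[Jacobi] macro 2: S0 reads c0=0 → after 3×micro: 3; S1 reads c0=0 → after 2×micro: 0 ⇒ (c0=3, c1=0)
[Jacobi] macro 3: S0 reads c0=3 → after 3×micro: 2; S1 reads c0=3 → after 2×micro: 0 ⇒ (c0=2, c1=0)
[Jacobi] macro 4: S0 reads c0=2 → after 3×micro: 1; S1 reads c0=2 → after 2×micro: 0 ⇒ (c0=1, c1=0)
[Gauss-Seidel] macro 1: S0 reads c0=1 → after 3×micro: 0; S1 reads c0=0 → after 2×micro: 0 ⇒ (c0=0, c1=0)
[Gauss-Seidel] macro 2: S0 reads c0=0 → after 3×micro: 3; S1 reads c0=3 → after 2×micro: 0 ⇒ (c0=3, c1=0)
[Gauss-Seidel] macro 3: S0 reads c0=3 → after 3×micro: 2; S1 reads c0=2 → after 2×micro: 0 ⇒ (c0=2, c1=0)
[Gauss-Seidel] macro 4: S0 reads c0=2 → after 3×micro: 1; S1 reads c0=1 → after 2×micro: 1 ⇒ (c0=1, c1=1)

first divergence at macro-step: 4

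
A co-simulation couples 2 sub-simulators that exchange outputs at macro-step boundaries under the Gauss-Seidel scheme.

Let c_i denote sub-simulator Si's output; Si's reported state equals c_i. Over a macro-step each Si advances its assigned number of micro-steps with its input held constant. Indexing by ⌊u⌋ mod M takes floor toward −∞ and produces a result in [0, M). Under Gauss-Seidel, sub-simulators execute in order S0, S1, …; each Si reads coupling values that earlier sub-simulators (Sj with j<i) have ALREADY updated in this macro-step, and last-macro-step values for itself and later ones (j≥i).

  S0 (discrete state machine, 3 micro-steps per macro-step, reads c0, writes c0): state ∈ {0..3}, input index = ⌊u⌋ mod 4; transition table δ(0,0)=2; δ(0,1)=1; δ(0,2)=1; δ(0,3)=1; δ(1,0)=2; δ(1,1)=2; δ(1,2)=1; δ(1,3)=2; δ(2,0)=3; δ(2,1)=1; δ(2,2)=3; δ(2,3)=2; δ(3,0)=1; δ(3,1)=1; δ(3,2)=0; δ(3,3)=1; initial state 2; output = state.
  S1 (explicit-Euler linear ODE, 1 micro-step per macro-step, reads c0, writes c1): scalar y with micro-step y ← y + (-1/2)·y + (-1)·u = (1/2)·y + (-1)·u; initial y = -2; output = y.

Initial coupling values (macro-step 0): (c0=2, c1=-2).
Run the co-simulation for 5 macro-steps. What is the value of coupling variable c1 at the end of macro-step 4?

macro 1: S0 reads c0=2 → after 3×micro: 1; S1 reads c0=1 → after 1×micro: -2 ⇒ (c0=1, c1=-2)
macro 2: S0 reads c0=1 → after 3×micro: 2; S1 reads c0=2 → after 1×micro: -3 ⇒ (c0=2, c1=-3)
macro 3: S0 reads c0=2 → after 3×micro: 1; S1 reads c0=1 → after 1×micro: -5/2 ⇒ (c0=1, c1=-5/2)
macro 4: S0 reads c0=1 → after 3×micro: 2; S1 reads c0=2 → after 1×micro: -13/4 ⇒ (c0=2, c1=-13/4)
macro 5: S0 reads c0=2 → after 3×micro: 1; S1 reads c0=1 → after 1×micro: -21/8 ⇒ (c0=1, c1=-21/8)

c1 at macro-step 4 = -13/4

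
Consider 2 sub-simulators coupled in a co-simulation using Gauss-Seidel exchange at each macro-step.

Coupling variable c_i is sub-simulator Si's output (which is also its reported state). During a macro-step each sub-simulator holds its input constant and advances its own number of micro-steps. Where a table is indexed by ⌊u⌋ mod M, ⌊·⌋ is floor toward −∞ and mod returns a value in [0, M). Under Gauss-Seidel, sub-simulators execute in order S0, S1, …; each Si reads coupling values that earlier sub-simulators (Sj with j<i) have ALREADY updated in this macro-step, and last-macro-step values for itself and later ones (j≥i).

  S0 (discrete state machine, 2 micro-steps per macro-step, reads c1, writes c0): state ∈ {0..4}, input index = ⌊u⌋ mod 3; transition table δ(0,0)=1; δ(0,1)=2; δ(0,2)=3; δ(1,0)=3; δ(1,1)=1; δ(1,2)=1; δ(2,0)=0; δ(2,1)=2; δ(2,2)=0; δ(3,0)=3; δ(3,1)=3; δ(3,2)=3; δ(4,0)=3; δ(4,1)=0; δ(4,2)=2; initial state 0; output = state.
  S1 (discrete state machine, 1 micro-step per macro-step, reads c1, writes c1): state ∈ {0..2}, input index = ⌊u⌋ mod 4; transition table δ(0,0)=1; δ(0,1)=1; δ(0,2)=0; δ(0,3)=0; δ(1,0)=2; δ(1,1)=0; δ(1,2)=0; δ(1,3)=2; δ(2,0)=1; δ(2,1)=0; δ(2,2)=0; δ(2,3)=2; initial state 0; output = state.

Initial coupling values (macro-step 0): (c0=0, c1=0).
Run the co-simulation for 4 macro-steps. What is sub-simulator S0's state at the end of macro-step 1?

macro 1: S0 reads c1=0 → after 2×micro: 3; S1 reads c1=0 → after 1×micro: 1 ⇒ (c0=3, c1=1)
macro 2: S0 reads c1=1 → after 2×micro: 3; S1 reads c1=1 → after 1×micro: 0 ⇒ (c0=3, c1=0)
macro 3: S0 reads c1=0 → after 2×micro: 3; S1 reads c1=0 → after 1×micro: 1 ⇒ (c0=3, c1=1)
macro 4: S0 reads c1=1 → after 2×micro: 3; S1 reads c1=1 → after 1×micro: 0 ⇒ (c0=3, c1=0)

S0 state at macro-step 1 = 3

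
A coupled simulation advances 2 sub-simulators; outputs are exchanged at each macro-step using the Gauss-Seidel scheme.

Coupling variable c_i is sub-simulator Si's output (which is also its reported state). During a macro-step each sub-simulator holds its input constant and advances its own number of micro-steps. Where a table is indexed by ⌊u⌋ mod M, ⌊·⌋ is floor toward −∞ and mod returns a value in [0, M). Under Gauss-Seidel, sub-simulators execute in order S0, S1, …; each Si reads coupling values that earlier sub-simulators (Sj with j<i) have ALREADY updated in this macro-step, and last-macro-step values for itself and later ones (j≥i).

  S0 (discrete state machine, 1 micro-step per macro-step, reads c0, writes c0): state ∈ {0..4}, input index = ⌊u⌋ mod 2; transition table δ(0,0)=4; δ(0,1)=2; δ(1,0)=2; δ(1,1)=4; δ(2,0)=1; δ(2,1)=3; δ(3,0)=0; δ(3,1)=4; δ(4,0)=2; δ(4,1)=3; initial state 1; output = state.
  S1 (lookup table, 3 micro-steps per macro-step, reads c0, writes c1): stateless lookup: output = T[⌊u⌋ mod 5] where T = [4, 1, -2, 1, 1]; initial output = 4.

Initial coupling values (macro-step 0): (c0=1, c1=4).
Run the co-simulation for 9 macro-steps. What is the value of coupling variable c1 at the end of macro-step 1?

c1 at macro-step 1 = 1

macro 1: S0 reads c0=1 → after 1×micro: 4; S1 reads c0=4 → after 3×micro: 1 ⇒ (c0=4, c1=1)
macro 2: S0 reads c0=4 → after 1×micro: 2; S1 reads c0=2 → after 3×micro: -2 ⇒ (c0=2, c1=-2)
macro 3: S0 reads c0=2 → after 1×micro: 1; S1 reads c0=1 → after 3×micro: 1 ⇒ (c0=1, c1=1)
macro 4: S0 reads c0=1 → after 1×micro: 4; S1 reads c0=4 → after 3×micro: 1 ⇒ (c0=4, c1=1)
macro 5: S0 reads c0=4 → after 1×micro: 2; S1 reads c0=2 → after 3×micro: -2 ⇒ (c0=2, c1=-2)
macro 6: S0 reads c0=2 → after 1×micro: 1; S1 reads c0=1 → after 3×micro: 1 ⇒ (c0=1, c1=1)
macro 7: S0 reads c0=1 → after 1×micro: 4; S1 reads c0=4 → after 3×micro: 1 ⇒ (c0=4, c1=1)
macro 8: S0 reads c0=4 → after 1×micro: 2; S1 reads c0=2 → after 3×micro: -2 ⇒ (c0=2, c1=-2)
macro 9: S0 reads c0=2 → after 1×micro: 1; S1 reads c0=1 → after 3×micro: 1 ⇒ (c0=1, c1=1)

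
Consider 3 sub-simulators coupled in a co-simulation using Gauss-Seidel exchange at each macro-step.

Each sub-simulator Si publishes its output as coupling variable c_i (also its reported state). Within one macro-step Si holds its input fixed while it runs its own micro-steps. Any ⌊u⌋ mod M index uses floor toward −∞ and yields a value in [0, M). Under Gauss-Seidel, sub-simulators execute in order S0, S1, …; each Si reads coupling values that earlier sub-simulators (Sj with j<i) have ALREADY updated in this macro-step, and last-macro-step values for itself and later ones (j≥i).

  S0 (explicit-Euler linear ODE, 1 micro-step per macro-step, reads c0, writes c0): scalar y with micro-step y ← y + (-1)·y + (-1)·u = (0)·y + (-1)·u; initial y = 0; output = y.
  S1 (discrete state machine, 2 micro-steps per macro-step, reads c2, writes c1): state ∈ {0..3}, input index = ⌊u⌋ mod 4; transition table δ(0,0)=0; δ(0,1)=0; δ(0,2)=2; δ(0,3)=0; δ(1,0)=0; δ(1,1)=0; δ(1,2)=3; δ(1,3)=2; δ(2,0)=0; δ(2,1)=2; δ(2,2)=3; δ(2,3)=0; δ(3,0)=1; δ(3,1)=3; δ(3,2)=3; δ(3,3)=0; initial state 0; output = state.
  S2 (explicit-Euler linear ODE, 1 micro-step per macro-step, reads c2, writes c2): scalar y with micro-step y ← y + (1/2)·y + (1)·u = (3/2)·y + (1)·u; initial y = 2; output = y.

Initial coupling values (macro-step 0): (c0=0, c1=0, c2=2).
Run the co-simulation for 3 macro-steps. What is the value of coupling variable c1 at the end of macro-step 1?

c1 at macro-step 1 = 3

macro 1: S0 reads c0=0 → after 1×micro: 0; S1 reads c2=2 → after 2×micro: 3; S2 reads c2=2 → after 1×micro: 5 ⇒ (c0=0, c1=3, c2=5)
macro 2: S0 reads c0=0 → after 1×micro: 0; S1 reads c2=5 → after 2×micro: 3; S2 reads c2=5 → after 1×micro: 25/2 ⇒ (c0=0, c1=3, c2=25/2)
macro 3: S0 reads c0=0 → after 1×micro: 0; S1 reads c2=25/2 → after 2×micro: 0; S2 reads c2=25/2 → after 1×micro: 125/4 ⇒ (c0=0, c1=0, c2=125/4)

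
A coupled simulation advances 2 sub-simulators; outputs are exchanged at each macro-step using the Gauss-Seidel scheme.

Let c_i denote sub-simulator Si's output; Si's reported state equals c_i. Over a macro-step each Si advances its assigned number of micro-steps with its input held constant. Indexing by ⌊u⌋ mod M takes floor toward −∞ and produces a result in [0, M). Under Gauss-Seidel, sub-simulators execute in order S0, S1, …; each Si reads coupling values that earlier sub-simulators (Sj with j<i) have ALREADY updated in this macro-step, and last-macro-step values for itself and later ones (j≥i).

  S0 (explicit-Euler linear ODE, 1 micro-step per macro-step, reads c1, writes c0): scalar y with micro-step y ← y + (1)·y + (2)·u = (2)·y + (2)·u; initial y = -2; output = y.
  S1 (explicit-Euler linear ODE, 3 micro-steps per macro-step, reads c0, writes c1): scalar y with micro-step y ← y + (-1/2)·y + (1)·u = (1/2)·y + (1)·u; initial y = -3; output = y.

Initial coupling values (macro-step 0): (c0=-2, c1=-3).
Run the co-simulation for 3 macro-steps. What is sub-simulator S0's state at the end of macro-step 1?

macro 1: S0 reads c1=-3 → after 1×micro: -10; S1 reads c0=-10 → after 3×micro: -143/8 ⇒ (c0=-10, c1=-143/8)
macro 2: S0 reads c1=-143/8 → after 1×micro: -223/4; S1 reads c0=-223/4 → after 3×micro: -6387/64 ⇒ (c0=-223/4, c1=-6387/64)
macro 3: S0 reads c1=-6387/64 → after 1×micro: -9955/32; S1 reads c0=-9955/32 → after 3×micro: -285127/512 ⇒ (c0=-9955/32, c1=-285127/512)

S0 state at macro-step 1 = -10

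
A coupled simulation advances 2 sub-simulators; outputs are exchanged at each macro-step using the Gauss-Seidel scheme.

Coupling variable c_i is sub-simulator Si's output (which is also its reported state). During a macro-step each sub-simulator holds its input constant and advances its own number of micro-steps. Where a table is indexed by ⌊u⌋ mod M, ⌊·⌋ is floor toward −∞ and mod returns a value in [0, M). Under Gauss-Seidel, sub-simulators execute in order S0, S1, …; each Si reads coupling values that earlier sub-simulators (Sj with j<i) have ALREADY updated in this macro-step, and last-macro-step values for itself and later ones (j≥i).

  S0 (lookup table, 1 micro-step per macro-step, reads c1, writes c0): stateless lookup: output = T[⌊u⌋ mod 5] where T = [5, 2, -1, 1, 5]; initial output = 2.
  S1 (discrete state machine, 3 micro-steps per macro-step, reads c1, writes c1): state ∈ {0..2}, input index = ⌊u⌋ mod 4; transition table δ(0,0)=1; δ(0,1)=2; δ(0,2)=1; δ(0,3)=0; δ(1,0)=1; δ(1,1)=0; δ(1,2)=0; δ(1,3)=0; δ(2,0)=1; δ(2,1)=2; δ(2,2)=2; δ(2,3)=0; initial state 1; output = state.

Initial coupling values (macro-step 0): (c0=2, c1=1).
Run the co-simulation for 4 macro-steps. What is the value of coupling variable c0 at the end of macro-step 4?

c0 at macro-step 4 = -1

macro 1: S0 reads c1=1 → after 1×micro: 2; S1 reads c1=1 → after 3×micro: 2 ⇒ (c0=2, c1=2)
macro 2: S0 reads c1=2 → after 1×micro: -1; S1 reads c1=2 → after 3×micro: 2 ⇒ (c0=-1, c1=2)
macro 3: S0 reads c1=2 → after 1×micro: -1; S1 reads c1=2 → after 3×micro: 2 ⇒ (c0=-1, c1=2)
macro 4: S0 reads c1=2 → after 1×micro: -1; S1 reads c1=2 → after 3×micro: 2 ⇒ (c0=-1, c1=2)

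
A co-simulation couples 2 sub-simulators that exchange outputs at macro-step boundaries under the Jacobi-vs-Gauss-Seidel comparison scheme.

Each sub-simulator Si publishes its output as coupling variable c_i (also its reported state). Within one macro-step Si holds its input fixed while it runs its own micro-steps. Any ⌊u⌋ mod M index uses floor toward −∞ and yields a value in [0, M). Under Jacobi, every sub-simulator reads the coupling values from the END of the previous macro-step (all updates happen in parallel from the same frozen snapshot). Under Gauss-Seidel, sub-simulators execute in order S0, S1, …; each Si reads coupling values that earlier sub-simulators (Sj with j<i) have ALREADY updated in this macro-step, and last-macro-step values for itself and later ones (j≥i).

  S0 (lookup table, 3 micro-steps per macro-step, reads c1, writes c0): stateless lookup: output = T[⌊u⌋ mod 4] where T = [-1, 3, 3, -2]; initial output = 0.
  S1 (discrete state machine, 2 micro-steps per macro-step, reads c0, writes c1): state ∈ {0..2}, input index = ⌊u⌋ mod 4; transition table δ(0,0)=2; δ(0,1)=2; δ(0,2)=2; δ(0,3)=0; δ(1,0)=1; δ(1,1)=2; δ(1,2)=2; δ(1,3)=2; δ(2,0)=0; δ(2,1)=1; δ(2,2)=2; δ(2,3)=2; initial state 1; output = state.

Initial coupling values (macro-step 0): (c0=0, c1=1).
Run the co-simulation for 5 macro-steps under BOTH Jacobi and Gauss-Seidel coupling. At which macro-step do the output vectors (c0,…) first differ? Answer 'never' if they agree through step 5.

first divergence at macro-step: 1

[Jacobi] macro 1: S0 reads c1=1 → after 3×micro: 3; S1 reads c0=0 → after 2×micro: 1 ⇒ (c0=3, c1=1)
[Jacobi] macro 2: S0 reads c1=1 → after 3×micro: 3; S1 reads c0=3 → after 2×micro: 2 ⇒ (c0=3, c1=2)
[Jacobi] macro 3: S0 reads c1=2 → after 3×micro: 3; S1 reads c0=3 → after 2×micro: 2 ⇒ (c0=3, c1=2)
[Jacobi] macro 4: S0 reads c1=2 → after 3×micro: 3; S1 reads c0=3 → after 2×micro: 2 ⇒ (c0=3, c1=2)
[Jacobi] macro 5: S0 reads c1=2 → after 3×micro: 3; S1 reads c0=3 → after 2×micro: 2 ⇒ (c0=3, c1=2)
[Gauss-Seidel] macro 1: S0 reads c1=1 → after 3×micro: 3; S1 reads c0=3 → after 2×micro: 2 ⇒ (c0=3, c1=2)
[Gauss-Seidel] macro 2: S0 reads c1=2 → after 3×micro: 3; S1 reads c0=3 → after 2×micro: 2 ⇒ (c0=3, c1=2)
[Gauss-Seidel] macro 3: S0 reads c1=2 → after 3×micro: 3; S1 reads c0=3 → after 2×micro: 2 ⇒ (c0=3, c1=2)
[Gauss-Seidel] macro 4: S0 reads c1=2 → after 3×micro: 3; S1 reads c0=3 → after 2×micro: 2 ⇒ (c0=3, c1=2)
[Gauss-Seidel] macro 5: S0 reads c1=2 → after 3×micro: 3; S1 reads c0=3 → after 2×micro: 2 ⇒ (c0=3, c1=2)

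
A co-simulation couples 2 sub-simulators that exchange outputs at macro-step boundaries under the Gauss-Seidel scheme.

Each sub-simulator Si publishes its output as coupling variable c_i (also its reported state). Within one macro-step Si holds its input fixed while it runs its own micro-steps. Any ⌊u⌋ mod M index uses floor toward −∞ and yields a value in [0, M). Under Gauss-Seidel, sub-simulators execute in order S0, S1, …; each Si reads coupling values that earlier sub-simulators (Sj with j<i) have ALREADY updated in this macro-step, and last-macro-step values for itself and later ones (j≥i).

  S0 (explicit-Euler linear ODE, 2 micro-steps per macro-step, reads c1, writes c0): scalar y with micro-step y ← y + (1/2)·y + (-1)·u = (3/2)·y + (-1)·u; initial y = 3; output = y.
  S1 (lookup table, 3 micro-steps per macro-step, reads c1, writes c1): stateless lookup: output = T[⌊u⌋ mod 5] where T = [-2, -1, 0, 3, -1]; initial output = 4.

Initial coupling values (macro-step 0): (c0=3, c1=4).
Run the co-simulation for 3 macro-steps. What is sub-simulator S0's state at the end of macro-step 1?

macro 1: S0 reads c1=4 → after 2×micro: -13/4; S1 reads c1=4 → after 3×micro: -1 ⇒ (c0=-13/4, c1=-1)
macro 2: S0 reads c1=-1 → after 2×micro: -77/16; S1 reads c1=-1 → after 3×micro: -1 ⇒ (c0=-77/16, c1=-1)
macro 3: S0 reads c1=-1 → after 2×micro: -533/64; S1 reads c1=-1 → after 3×micro: -1 ⇒ (c0=-533/64, c1=-1)

S0 state at macro-step 1 = -13/4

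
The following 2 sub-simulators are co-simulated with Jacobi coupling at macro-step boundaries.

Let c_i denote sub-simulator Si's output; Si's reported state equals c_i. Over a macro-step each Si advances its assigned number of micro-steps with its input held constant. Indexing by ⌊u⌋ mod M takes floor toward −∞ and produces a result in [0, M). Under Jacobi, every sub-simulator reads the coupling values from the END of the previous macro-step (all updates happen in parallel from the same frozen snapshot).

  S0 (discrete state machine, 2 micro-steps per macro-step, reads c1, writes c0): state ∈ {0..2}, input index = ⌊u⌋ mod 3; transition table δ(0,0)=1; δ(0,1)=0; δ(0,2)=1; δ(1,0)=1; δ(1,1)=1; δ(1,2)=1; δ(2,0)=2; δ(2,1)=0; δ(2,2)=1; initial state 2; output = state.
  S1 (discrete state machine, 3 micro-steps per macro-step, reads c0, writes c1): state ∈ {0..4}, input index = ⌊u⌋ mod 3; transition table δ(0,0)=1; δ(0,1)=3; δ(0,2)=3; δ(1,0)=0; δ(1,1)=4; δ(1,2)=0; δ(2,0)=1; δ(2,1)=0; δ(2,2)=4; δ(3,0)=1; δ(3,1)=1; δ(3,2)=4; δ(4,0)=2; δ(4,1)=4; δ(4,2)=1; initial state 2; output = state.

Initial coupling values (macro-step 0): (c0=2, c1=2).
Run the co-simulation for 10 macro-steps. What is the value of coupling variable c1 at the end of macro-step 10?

macro 1: S0 reads c1=2 → after 2×micro: 1; S1 reads c0=2 → after 3×micro: 0 ⇒ (c0=1, c1=0)
macro 2: S0 reads c1=0 → after 2×micro: 1; S1 reads c0=1 → after 3×micro: 4 ⇒ (c0=1, c1=4)
macro 3: S0 reads c1=4 → after 2×micro: 1; S1 reads c0=1 → after 3×micro: 4 ⇒ (c0=1, c1=4)
macro 4: S0 reads c1=4 → after 2×micro: 1; S1 reads c0=1 → after 3×micro: 4 ⇒ (c0=1, c1=4)
macro 5: S0 reads c1=4 → after 2×micro: 1; S1 reads c0=1 → after 3×micro: 4 ⇒ (c0=1, c1=4)
macro 6: S0 reads c1=4 → after 2×micro: 1; S1 reads c0=1 → after 3×micro: 4 ⇒ (c0=1, c1=4)
macro 7: S0 reads c1=4 → after 2×micro: 1; S1 reads c0=1 → after 3×micro: 4 ⇒ (c0=1, c1=4)
macro 8: S0 reads c1=4 → after 2×micro: 1; S1 reads c0=1 → after 3×micro: 4 ⇒ (c0=1, c1=4)
macro 9: S0 reads c1=4 → after 2×micro: 1; S1 reads c0=1 → after 3×micro: 4 ⇒ (c0=1, c1=4)
macro 10: S0 reads c1=4 → after 2×micro: 1; S1 reads c0=1 → after 3×micro: 4 ⇒ (c0=1, c1=4)

c1 at macro-step 10 = 4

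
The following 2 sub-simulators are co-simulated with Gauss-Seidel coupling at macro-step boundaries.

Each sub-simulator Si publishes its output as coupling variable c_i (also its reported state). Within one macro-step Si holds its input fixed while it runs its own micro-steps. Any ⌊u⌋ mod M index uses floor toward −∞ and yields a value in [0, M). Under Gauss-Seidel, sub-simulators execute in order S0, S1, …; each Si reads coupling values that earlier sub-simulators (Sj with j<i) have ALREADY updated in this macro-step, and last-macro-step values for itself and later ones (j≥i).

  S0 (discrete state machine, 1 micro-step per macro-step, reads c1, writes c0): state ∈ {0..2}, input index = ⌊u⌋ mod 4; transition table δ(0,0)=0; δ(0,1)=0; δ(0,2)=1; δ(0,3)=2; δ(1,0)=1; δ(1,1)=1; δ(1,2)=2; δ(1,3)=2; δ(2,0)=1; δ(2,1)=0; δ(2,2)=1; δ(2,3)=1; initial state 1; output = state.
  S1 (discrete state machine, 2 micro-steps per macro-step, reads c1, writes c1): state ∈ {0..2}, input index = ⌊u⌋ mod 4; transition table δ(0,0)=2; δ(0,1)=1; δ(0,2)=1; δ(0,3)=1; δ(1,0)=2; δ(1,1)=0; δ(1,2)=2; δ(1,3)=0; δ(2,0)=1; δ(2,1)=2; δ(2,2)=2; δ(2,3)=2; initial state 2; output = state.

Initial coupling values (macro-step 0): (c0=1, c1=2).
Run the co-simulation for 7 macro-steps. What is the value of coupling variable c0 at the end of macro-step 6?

macro 1: S0 reads c1=2 → after 1×micro: 2; S1 reads c1=2 → after 2×micro: 2 ⇒ (c0=2, c1=2)
macro 2: S0 reads c1=2 → after 1×micro: 1; S1 reads c1=2 → after 2×micro: 2 ⇒ (c0=1, c1=2)
macro 3: S0 reads c1=2 → after 1×micro: 2; S1 reads c1=2 → after 2×micro: 2 ⇒ (c0=2, c1=2)
macro 4: S0 reads c1=2 → after 1×micro: 1; S1 reads c1=2 → after 2×micro: 2 ⇒ (c0=1, c1=2)
macro 5: S0 reads c1=2 → after 1×micro: 2; S1 reads c1=2 → after 2×micro: 2 ⇒ (c0=2, c1=2)
macro 6: S0 reads c1=2 → after 1×micro: 1; S1 reads c1=2 → after 2×micro: 2 ⇒ (c0=1, c1=2)
macro 7: S0 reads c1=2 → after 1×micro: 2; S1 reads c1=2 → after 2×micro: 2 ⇒ (c0=2, c1=2)

c0 at macro-step 6 = 1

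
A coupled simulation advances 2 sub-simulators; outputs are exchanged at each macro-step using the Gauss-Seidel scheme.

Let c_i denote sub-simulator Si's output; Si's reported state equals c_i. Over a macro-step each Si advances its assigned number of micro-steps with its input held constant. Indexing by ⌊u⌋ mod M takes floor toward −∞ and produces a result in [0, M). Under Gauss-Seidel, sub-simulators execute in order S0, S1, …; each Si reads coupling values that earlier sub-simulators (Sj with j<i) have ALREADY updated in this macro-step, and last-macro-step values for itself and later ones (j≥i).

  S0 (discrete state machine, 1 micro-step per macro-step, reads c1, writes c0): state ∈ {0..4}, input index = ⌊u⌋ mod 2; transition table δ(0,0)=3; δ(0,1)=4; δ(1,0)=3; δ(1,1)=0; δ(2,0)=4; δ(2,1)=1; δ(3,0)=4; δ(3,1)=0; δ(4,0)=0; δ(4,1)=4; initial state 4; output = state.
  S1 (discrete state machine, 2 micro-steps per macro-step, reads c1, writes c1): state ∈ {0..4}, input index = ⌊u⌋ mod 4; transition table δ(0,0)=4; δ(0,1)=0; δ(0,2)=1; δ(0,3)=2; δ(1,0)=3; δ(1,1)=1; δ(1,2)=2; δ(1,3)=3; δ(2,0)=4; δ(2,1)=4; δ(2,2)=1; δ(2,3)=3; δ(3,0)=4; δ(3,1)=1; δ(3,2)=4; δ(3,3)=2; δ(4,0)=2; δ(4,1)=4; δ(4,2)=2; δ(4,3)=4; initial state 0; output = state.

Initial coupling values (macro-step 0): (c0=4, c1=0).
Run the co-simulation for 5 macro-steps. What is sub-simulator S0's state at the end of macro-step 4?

macro 1: S0 reads c1=0 → after 1×micro: 0; S1 reads c1=0 → after 2×micro: 2 ⇒ (c0=0, c1=2)
macro 2: S0 reads c1=2 → after 1×micro: 3; S1 reads c1=2 → after 2×micro: 2 ⇒ (c0=3, c1=2)
macro 3: S0 reads c1=2 → after 1×micro: 4; S1 reads c1=2 → after 2×micro: 2 ⇒ (c0=4, c1=2)
macro 4: S0 reads c1=2 → after 1×micro: 0; S1 reads c1=2 → after 2×micro: 2 ⇒ (c0=0, c1=2)
macro 5: S0 reads c1=2 → after 1×micro: 3; S1 reads c1=2 → after 2×micro: 2 ⇒ (c0=3, c1=2)

S0 state at macro-step 4 = 0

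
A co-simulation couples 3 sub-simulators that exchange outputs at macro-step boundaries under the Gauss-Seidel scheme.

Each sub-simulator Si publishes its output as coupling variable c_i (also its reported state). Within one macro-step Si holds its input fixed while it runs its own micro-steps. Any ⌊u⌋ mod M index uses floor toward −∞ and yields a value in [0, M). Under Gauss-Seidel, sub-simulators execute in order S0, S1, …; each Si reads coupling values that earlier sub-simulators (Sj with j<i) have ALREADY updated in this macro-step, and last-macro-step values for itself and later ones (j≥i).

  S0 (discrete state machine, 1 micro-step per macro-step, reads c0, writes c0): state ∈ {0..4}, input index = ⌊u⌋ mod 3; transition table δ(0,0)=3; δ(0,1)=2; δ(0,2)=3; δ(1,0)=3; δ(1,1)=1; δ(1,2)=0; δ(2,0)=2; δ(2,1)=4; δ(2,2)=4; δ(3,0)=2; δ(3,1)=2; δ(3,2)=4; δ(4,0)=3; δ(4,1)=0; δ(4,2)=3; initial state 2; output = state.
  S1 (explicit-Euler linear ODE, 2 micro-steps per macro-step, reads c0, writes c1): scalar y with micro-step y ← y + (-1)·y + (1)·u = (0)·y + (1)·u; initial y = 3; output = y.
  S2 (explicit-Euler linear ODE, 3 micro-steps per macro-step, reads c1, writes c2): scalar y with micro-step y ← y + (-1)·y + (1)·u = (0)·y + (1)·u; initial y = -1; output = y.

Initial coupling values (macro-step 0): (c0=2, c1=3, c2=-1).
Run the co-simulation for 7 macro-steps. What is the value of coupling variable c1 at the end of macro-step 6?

c1 at macro-step 6 = 0

macro 1: S0 reads c0=2 → after 1×micro: 4; S1 reads c0=4 → after 2×micro: 4; S2 reads c1=4 → after 3×micro: 4 ⇒ (c0=4, c1=4, c2=4)
macro 2: S0 reads c0=4 → after 1×micro: 0; S1 reads c0=0 → after 2×micro: 0; S2 reads c1=0 → after 3×micro: 0 ⇒ (c0=0, c1=0, c2=0)
macro 3: S0 reads c0=0 → after 1×micro: 3; S1 reads c0=3 → after 2×micro: 3; S2 reads c1=3 → after 3×micro: 3 ⇒ (c0=3, c1=3, c2=3)
macro 4: S0 reads c0=3 → after 1×micro: 2; S1 reads c0=2 → after 2×micro: 2; S2 reads c1=2 → after 3×micro: 2 ⇒ (c0=2, c1=2, c2=2)
macro 5: S0 reads c0=2 → after 1×micro: 4; S1 reads c0=4 → after 2×micro: 4; S2 reads c1=4 → after 3×micro: 4 ⇒ (c0=4, c1=4, c2=4)
macro 6: S0 reads c0=4 → after 1×micro: 0; S1 reads c0=0 → after 2×micro: 0; S2 reads c1=0 → after 3×micro: 0 ⇒ (c0=0, c1=0, c2=0)
macro 7: S0 reads c0=0 → after 1×micro: 3; S1 reads c0=3 → after 2×micro: 3; S2 reads c1=3 → after 3×micro: 3 ⇒ (c0=3, c1=3, c2=3)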